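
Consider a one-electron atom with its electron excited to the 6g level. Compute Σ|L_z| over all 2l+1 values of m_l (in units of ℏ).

The 6g level has l = 4.
The allowed m_l values are -4, -3, -2, -1, 0, 1, 2, 3, 4.
Σ|m_l| = 2·4(4+1)/2 = 20.

Σ|L_z| = 20 ℏ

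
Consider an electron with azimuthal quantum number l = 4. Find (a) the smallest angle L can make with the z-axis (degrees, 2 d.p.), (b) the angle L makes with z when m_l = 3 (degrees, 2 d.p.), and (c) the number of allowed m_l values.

θ_min ≈ 26.57°; θ(m_l=3) ≈ 47.87°; 9 values

cos θ_min = 4/√20, so θ_min ≈ 26.57°.
For m_l = 3: cos θ = 3/√20, θ ≈ 47.87°.
There are 2l+1 = 9 values of m_l.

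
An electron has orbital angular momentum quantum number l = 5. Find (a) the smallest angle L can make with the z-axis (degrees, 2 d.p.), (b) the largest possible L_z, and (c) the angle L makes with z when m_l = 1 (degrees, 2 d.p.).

θ_min ≈ 24.09°; L_z,max = 5ℏ; θ(m_l=1) ≈ 79.48°

cos θ_min = 5/√30, so θ_min ≈ 24.09°.
L_z,max = lℏ = 5ℏ.
For m_l = 1: cos θ = 1/√30, θ ≈ 79.48°.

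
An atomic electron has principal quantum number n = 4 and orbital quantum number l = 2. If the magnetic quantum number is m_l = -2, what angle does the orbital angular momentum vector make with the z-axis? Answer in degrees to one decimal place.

θ ≈ 144.7°

|L|² = l(l+1)ℏ² = 6ℏ², so |L| = √6 ℏ.
L_z = m_l ℏ = −2ℏ.
cos θ = L_z/|L| = -2/√6, so θ ≈ 144.7°.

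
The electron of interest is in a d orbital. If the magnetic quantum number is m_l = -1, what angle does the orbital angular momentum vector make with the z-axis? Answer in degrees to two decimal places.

θ ≈ 114.09°

The letter d corresponds to l = 2.
|L| = √(l(l+1)) ℏ = √6 ℏ.
L_z = m_l ℏ = −1ℏ.
cos θ = L_z/|L| = -1/√6, so θ ≈ 114.09°.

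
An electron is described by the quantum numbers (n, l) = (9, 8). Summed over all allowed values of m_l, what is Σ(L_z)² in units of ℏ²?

m_l runs from −8 to 8, i.e. {-8, -7, -6, -5, -4, -3, -2, -1, 0, 1, 2, 3, 4, 5, 6, 7, 8}.
Σ m_l² = l(l+1)(2l+1)/3 = 8·9·17/3 = 408.

Σ(L_z)² = 408 ℏ²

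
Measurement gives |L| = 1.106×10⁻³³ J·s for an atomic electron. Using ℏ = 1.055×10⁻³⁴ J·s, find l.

l = 10

Dividing by ℏ: |L|/ℏ ≈ 10.483.
(|L|/ℏ)² = l(l+1) ≈ 109.90 ⇒ l = 10.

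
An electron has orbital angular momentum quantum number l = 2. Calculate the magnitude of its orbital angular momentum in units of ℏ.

|L| = ℏ√(l(l+1)) = ℏ√(2·3) = √6 ℏ

|L| = √6 ℏ ≈ 2.449ℏ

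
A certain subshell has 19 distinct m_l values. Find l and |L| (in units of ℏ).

Since there are 2l+1 = 19 values of m_l, l = 9.
Then |L| = √(l(l+1)) ℏ = 3√10 ℏ.

l = 9, |L| = 3√10 ℏ ≈ 9.487ℏ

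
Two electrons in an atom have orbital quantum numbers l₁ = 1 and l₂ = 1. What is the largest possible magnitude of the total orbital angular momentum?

L runs from |1 − 1| = 0 to 1 + 1 = 2.
Allowed values: L = 0, 1, 2.
The largest magnitude corresponds to L = 2: |L_tot| = ℏ√(2·3) = √6 ℏ.

|L_tot|_max = √6 ℏ ≈ 2.449ℏ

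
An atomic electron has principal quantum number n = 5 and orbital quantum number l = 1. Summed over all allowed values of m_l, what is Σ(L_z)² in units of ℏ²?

Σ(L_z)² = 2 ℏ²

m_l ∈ {-1, 0, 1}.
Σ m_l² = 2·(1) = 2.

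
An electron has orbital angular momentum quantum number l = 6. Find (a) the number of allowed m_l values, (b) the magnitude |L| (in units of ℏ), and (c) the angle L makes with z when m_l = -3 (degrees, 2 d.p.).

There are 2l+1 = 13 values of m_l.
|L| = ℏ√(6·7) = √42 ℏ ≈ 6.481ℏ.
For m_l = -3: cos θ = -3/√42, θ ≈ 117.58°.

13 values; |L| = √42 ℏ ≈ 6.481ℏ; θ(m_l=-3) ≈ 117.58°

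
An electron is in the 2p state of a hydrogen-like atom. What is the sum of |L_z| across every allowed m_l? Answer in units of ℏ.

Σ|L_z| = 2 ℏ

For 2p, l = 1.
m_l ∈ {-1, 0, 1}.
Σ|m_l| = l(l+1) = 2.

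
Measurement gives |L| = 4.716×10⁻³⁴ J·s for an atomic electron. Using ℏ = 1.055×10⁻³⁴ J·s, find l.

l = 4

|L|/ℏ = (4.716×10⁻³⁴)/(1.055×10⁻³⁴) ≈ 4.470.
Set l(l+1) = 19.98; the integer solution is l = 4.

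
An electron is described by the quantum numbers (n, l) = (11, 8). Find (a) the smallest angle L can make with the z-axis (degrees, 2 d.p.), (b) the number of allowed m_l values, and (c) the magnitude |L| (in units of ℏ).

θ_min ≈ 19.47°; 17 values; |L| = 6√2 ℏ ≈ 8.485ℏ

cos θ_min = 8/√72, so θ_min ≈ 19.47°.
There are 2l+1 = 17 values of m_l.
|L| = ℏ√(8·9) = 6√2 ℏ ≈ 8.485ℏ.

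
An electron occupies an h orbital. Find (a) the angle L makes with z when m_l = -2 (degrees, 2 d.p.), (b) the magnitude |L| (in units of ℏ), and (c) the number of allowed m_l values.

θ(m_l=-2) ≈ 111.42°; |L| = √30 ℏ ≈ 5.477ℏ; 11 values

An h state has l = 5.
For m_l = -2: cos θ = -2/√30, θ ≈ 111.42°.
|L| = ℏ√(5·6) = √30 ℏ ≈ 5.477ℏ.
There are 2l+1 = 11 values of m_l.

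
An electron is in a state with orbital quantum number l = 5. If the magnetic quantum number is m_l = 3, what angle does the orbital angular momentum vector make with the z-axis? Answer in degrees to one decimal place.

|L| = ℏ√(l(l+1)) = √30 ℏ.
L_z = m_l ℏ = 3ℏ.
cos θ = L_z/|L| = 3/√30, so θ ≈ 56.8°.

θ ≈ 56.8°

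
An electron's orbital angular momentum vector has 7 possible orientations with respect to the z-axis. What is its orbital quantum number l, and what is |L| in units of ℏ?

l = 3, |L| = 2√3 ℏ ≈ 3.464ℏ

2l + 1 = 7 ⇒ l = 3.
Then |L| = √(l(l+1)) ℏ = 2√3 ℏ.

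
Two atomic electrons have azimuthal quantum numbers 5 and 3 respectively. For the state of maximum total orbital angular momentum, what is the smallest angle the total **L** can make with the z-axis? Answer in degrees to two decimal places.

θ_min ≈ 19.47°

The total orbital quantum number L ranges from |l₁ − l₂| to l₁ + l₂ in integer steps.
L ∈ {2, 3, 4, 5, 6, 7, 8}.
The maximum is L = 8, with |L_tot| = ℏ√(8·9) = 6√2 ℏ.
The minimum angle with z is arccos(8/√72) ≈ 19.47°.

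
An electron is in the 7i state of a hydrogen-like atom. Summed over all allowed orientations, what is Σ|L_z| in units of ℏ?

The 7i subshell has l = 6.
The allowed m_l values are -6, -5, -4, -3, -2, -1, 0, 1, 2, 3, 4, 5, 6.
Σ|m_l| = 2·6(6+1)/2 = 42.

Σ|L_z| = 42 ℏ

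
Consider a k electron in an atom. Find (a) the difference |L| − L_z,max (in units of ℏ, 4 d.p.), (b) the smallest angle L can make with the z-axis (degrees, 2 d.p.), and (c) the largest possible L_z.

|L|−L_z,max ≈ 0.4833ℏ; θ_min ≈ 20.70°; L_z,max = 7ℏ

For a k orbital, l = 7.
|L| − L_z,max = (2√14 − 7)ℏ ≈ 0.4833ℏ.
cos θ_min = 7/√56, so θ_min ≈ 20.70°.
L_z,max = lℏ = 7ℏ.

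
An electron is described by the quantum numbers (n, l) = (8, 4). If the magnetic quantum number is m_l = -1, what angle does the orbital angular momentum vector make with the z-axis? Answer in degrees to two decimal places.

θ ≈ 102.92°

|L| = ℏ√(l(l+1)) = 2√5 ℏ.
L_z = m_l ℏ = −1ℏ.
cos θ = L_z/|L| = -1/√20, so θ ≈ 102.92°.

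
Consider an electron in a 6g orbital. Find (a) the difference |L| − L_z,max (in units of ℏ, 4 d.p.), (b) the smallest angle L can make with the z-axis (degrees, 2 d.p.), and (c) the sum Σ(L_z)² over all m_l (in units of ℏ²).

The 6g subshell has l = 4.
|L| − L_z,max = (2√5 − 4)ℏ ≈ 0.4721ℏ.
cos θ_min = 4/√20, so θ_min ≈ 26.57°.
Σ m_l² = 60, so Σ(L_z)² = 60 ℏ².

|L|−L_z,max ≈ 0.4721ℏ; θ_min ≈ 26.57°; Σ(L_z)² = 60 ℏ²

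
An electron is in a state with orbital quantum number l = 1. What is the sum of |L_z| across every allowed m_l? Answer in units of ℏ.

Σ|L_z| = 2 ℏ

m_l runs from −1 to 1, i.e. {-1, 0, 1}.
Σ|m_l| = l(l+1) = 2.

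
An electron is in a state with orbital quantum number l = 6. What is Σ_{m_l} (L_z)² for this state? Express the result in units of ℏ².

Σ(L_z)² = 182 ℏ²

The allowed m_l values are -6, -5, -4, -3, -2, -1, 0, 1, 2, 3, 4, 5, 6.
Summing m² from −6 to 6: Σ m_l² = 182.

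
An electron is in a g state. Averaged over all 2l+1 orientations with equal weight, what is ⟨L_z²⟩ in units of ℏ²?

For a g orbital, l = 4.
m_l runs from −4 to 4, i.e. {-4, -3, -2, -1, 0, 1, 2, 3, 4}.
⟨L_z²⟩ = ℏ²·(Σ m_l²)/(2l+1) = ℏ²·60/9 = 6.667ℏ².

⟨L_z²⟩ = 6.667 ℏ²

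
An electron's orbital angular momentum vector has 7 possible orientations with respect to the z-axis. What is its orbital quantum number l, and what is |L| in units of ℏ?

2l + 1 = 7 ⇒ l = 3.
|L| = ℏ√(l(l+1)) = ℏ√(3·4) = 2√3 ℏ.

l = 3, |L| = 2√3 ℏ ≈ 3.464ℏ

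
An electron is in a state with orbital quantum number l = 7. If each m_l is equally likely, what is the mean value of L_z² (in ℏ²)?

⟨L_z²⟩ = 18.67 ℏ²

m_l ∈ {-7, -6, -5, -4, -3, -2, -1, 0, 1, 2, 3, 4, 5, 6, 7}.
Average of L_z² over 15 states: 280/15 ℏ² = 18.67 ℏ².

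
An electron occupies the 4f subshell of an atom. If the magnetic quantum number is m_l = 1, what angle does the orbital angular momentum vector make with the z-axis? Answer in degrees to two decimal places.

θ ≈ 73.22°

The 4f subshell has l = 3.
|L|² = l(l+1)ℏ² = 12ℏ², so |L| = 2√3 ℏ.
L_z = m_l ℏ = 1ℏ.
cos θ = L_z/|L| = 1/√12, so θ ≈ 73.22°.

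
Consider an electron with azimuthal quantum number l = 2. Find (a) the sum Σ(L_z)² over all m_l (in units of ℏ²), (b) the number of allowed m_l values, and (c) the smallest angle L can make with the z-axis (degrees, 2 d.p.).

Σ(L_z)² = 10 ℏ²; 5 values; θ_min ≈ 35.26°

Σ m_l² = 10, so Σ(L_z)² = 10 ℏ².
There are 2l+1 = 5 values of m_l.
cos θ_min = 2/√6, so θ_min ≈ 35.26°.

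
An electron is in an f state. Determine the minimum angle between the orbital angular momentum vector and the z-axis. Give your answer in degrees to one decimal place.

θ_min ≈ 30.0°

An f state has l = 3.
|L| = √(l(l+1)) ℏ = 2√3 ℏ.
The smallest angle corresponds to the largest L_z, i.e. m_l = l = 3, giving L_z = 3ℏ.
cos θ_min = 3/√12, so θ_min ≈ 30.0°.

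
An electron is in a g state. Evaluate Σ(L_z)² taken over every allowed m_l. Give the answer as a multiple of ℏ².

Σ(L_z)² = 60 ℏ²

For a g orbital, l = 4.
m_l runs from −4 to 4, i.e. {-4, -3, -2, -1, 0, 1, 2, 3, 4}.
Σ m_l² = 2·(1 + 4 + 9 + 16) = 60.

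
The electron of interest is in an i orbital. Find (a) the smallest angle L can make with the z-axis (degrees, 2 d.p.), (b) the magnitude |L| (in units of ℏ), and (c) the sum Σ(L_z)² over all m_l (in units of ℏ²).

An i state has l = 6.
cos θ_min = 6/√42, so θ_min ≈ 22.21°.
|L| = ℏ√(6·7) = √42 ℏ ≈ 6.481ℏ.
Σ m_l² = 182, so Σ(L_z)² = 182 ℏ².

θ_min ≈ 22.21°; |L| = √42 ℏ ≈ 6.481ℏ; Σ(L_z)² = 182 ℏ²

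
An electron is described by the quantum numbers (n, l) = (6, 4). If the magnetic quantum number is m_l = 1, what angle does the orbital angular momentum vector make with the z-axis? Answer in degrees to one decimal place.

|L| = √(l(l+1)) ℏ = 2√5 ℏ.
L_z = m_l ℏ = 1ℏ.
cos θ = L_z/|L| = 1/√20, so θ ≈ 77.1°.

θ ≈ 77.1°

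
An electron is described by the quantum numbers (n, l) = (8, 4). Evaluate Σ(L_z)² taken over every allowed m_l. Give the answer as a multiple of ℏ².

Σ(L_z)² = 60 ℏ²

The allowed m_l values are -4, -3, -2, -1, 0, 1, 2, 3, 4.
Summing m² from −4 to 4: Σ m_l² = 60.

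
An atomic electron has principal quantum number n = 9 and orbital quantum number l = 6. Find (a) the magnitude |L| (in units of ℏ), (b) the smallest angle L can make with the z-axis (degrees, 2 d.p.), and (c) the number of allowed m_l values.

|L| = ℏ√(6·7) = √42 ℏ ≈ 6.481ℏ.
cos θ_min = 6/√42, so θ_min ≈ 22.21°.
There are 2l+1 = 13 values of m_l.

|L| = √42 ℏ ≈ 6.481ℏ; θ_min ≈ 22.21°; 13 values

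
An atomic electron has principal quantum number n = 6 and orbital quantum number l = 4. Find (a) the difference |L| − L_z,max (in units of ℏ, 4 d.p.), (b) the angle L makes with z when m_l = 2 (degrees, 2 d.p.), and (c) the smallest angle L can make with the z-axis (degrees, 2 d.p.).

|L|−L_z,max ≈ 0.4721ℏ; θ(m_l=2) ≈ 63.43°; θ_min ≈ 26.57°

|L| − L_z,max = (2√5 − 4)ℏ ≈ 0.4721ℏ.
For m_l = 2: cos θ = 2/√20, θ ≈ 63.43°.
cos θ_min = 4/√20, so θ_min ≈ 26.57°.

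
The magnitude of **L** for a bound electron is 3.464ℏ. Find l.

l = 3

(|L|/ℏ)² = l(l+1) = 12.
l² + l − 12 = 0 ⇒ l = 3.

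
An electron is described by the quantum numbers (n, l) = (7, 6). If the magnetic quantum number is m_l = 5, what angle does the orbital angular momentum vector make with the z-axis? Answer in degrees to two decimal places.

|L|² = l(l+1)ℏ² = 42ℏ², so |L| = √42 ℏ.
L_z = m_l ℏ = 5ℏ.
cos θ = L_z/|L| = 5/√42, so θ ≈ 39.51°.

θ ≈ 39.51°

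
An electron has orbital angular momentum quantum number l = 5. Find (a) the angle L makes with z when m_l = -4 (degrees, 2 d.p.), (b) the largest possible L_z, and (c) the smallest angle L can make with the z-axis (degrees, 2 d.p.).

For m_l = -4: cos θ = -4/√30, θ ≈ 136.91°.
L_z,max = lℏ = 5ℏ.
cos θ_min = 5/√30, so θ_min ≈ 24.09°.

θ(m_l=-4) ≈ 136.91°; L_z,max = 5ℏ; θ_min ≈ 24.09°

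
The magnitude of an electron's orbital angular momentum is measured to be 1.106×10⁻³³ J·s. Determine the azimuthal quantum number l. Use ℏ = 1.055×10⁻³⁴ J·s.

In units of ℏ, |L| ≈ 10.483.
(|L|/ℏ)² = l(l+1) ≈ 109.90 ⇒ l = 10.

l = 10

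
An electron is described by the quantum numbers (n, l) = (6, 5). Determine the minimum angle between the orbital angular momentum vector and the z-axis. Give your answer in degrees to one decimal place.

θ_min ≈ 24.1°

|L|² = l(l+1)ℏ² = 30ℏ², so |L| = √30 ℏ.
The smallest angle corresponds to the largest L_z, i.e. m_l = l = 5, giving L_z = 5ℏ.
cos θ_min = 5/√30, so θ_min ≈ 24.1°.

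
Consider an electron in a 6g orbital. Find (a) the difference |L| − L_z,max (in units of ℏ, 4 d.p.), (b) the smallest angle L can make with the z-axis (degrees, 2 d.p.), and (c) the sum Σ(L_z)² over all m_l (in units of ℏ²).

The 6g subshell has l = 4.
|L| − L_z,max = (2√5 − 4)ℏ ≈ 0.4721ℏ.
cos θ_min = 4/√20, so θ_min ≈ 26.57°.
Σ m_l² = 60, so Σ(L_z)² = 60 ℏ².

|L|−L_z,max ≈ 0.4721ℏ; θ_min ≈ 26.57°; Σ(L_z)² = 60 ℏ²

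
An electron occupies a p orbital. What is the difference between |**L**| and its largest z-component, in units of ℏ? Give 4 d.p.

A p state has l = 1.
|L| = √2 ℏ ≈ 1.4142ℏ, while L_z,max = lℏ = 1ℏ.
The difference is (√2 − 1)ℏ ≈ 0.4142ℏ.

|L| − L_z,max ≈ 0.4142ℏ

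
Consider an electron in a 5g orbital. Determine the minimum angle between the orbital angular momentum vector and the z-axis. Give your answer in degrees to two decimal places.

5g means n = 5, l = 4.
|L| = √(l(l+1)) ℏ = 2√5 ℏ.
The smallest angle corresponds to the largest L_z, i.e. m_l = l = 4, giving L_z = 4ℏ.
cos θ_min = 4/√20, so θ_min ≈ 26.57°.

θ_min ≈ 26.57°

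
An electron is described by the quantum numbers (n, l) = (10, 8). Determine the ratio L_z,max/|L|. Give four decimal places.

|L| = 6√2 ℏ ≈ 8.4853ℏ, while L_z,max = lℏ = 8ℏ.
L_z,max/|L| = 8/√72 = 0.9428.

L_z,max/|L| = 0.9428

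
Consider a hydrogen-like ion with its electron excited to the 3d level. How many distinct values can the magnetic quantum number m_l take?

The 3d level has l = 2.
The number of m_l values is 2l + 1 = 2·2 + 1 = 5.

5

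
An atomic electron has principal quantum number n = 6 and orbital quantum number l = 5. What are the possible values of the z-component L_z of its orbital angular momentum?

L_z ∈ {−5ℏ, −4ℏ, −3ℏ, −2ℏ, −ℏ, 0, ℏ, 2ℏ, 3ℏ, 4ℏ, 5ℏ}

L_z = m_l ℏ with m_l ranging from −l to +l in integer steps.
For l = 5: m_l ∈ {-5, -4, -3, -2, -1, 0, 1, 2, 3, 4, 5}.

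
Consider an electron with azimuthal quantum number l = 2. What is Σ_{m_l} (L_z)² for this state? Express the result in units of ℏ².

The allowed m_l values are -2, -1, 0, 1, 2.
Summing m² from −2 to 2: Σ m_l² = 10.

Σ(L_z)² = 10 ℏ²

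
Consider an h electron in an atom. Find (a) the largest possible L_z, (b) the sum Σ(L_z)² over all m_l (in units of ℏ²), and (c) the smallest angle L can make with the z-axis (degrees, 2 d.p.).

An h state has l = 5.
L_z,max = lℏ = 5ℏ.
Σ m_l² = 110, so Σ(L_z)² = 110 ℏ².
cos θ_min = 5/√30, so θ_min ≈ 24.09°.

L_z,max = 5ℏ; Σ(L_z)² = 110 ℏ²; θ_min ≈ 24.09°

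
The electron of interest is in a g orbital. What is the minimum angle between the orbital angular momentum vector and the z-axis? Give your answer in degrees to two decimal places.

For a g orbital, l = 4.
|L|² = l(l+1)ℏ² = 20ℏ², so |L| = 2√5 ℏ.
The smallest angle corresponds to the largest L_z, i.e. m_l = l = 4, giving L_z = 4ℏ.
cos θ_min = 4/√20, so θ_min ≈ 26.57°.

θ_min ≈ 26.57°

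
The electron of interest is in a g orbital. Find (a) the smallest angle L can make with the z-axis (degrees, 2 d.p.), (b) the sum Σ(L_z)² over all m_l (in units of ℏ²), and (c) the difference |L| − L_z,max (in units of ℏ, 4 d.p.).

θ_min ≈ 26.57°; Σ(L_z)² = 60 ℏ²; |L|−L_z,max ≈ 0.4721ℏ

For a g orbital, l = 4.
cos θ_min = 4/√20, so θ_min ≈ 26.57°.
Σ m_l² = 60, so Σ(L_z)² = 60 ℏ².
|L| − L_z,max = (2√5 − 4)ℏ ≈ 0.4721ℏ.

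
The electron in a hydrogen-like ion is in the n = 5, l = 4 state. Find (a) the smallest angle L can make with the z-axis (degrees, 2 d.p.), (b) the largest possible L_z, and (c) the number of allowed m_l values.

cos θ_min = 4/√20, so θ_min ≈ 26.57°.
L_z,max = lℏ = 4ℏ.
There are 2l+1 = 9 values of m_l.

θ_min ≈ 26.57°; L_z,max = 4ℏ; 9 values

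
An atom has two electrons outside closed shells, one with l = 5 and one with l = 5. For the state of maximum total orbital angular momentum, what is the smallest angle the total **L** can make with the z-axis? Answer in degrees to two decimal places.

L runs from |5 − 5| = 0 to 5 + 5 = 10.
So L can be 0, 1, 2, 3, 4, 5, 6, 7, 8, 9, 10.
The maximum is L = 10, with |L_tot| = ℏ√(10·11) = √110 ℏ.
The minimum angle with z is arccos(10/√110) ≈ 17.55°.

θ_min ≈ 17.55°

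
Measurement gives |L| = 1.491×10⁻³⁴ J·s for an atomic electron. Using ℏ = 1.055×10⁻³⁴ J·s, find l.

l = 1

In units of ℏ, |L| ≈ 1.413.
(|L|/ℏ)² = l(l+1) ≈ 2.00 ⇒ l = 1.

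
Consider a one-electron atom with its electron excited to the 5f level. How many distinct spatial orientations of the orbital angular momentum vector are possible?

The 5f level has l = 3.
The number of m_l values is 2l + 1 = 2·3 + 1 = 7.

7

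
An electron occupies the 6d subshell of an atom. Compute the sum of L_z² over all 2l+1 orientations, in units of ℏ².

Σ(L_z)² = 10 ℏ²

The 6d subshell has l = 2.
The allowed m_l values are -2, -1, 0, 1, 2.
Σ m_l² = l(l+1)(2l+1)/3 = 2·3·5/3 = 10.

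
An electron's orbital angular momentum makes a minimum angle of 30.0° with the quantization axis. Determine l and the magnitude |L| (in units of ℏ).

At minimum angle, m_l = l, so cos θ = l/√(l(l+1)); cos²θ = l/(l+1) = 0.7500.
Solving: l = 3.
Then |L| = ℏ√(3·4) = 2√3 ℏ.

l = 3, |L| = 2√3 ℏ ≈ 3.464ℏ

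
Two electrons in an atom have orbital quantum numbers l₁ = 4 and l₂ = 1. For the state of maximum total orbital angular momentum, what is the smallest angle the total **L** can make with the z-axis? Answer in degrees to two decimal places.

L runs from |4 − 1| = 3 to 4 + 1 = 5.
Allowed values: L = 3, 4, 5.
The maximum is L = 5, with |L_tot| = ℏ√(5·6) = √30 ℏ.
The minimum angle with z is arccos(5/√30) ≈ 24.09°.

θ_min ≈ 24.09°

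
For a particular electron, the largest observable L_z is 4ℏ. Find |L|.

L_z,max = lℏ, so l = 4.
Then |L| = ℏ√(4·5) = 2√5 ℏ.

|L| = 2√5 ℏ ≈ 4.472ℏ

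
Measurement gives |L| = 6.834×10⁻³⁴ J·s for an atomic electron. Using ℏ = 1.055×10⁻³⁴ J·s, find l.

l = 6

In units of ℏ, |L| ≈ 6.478.
Set l(l+1) = 41.96; the integer solution is l = 6.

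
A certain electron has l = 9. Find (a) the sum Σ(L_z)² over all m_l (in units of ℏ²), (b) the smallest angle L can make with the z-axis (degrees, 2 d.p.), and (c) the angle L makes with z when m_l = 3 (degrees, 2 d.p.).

Σ m_l² = 570, so Σ(L_z)² = 570 ℏ².
cos θ_min = 9/√90, so θ_min ≈ 18.43°.
For m_l = 3: cos θ = 3/√90, θ ≈ 71.57°.

Σ(L_z)² = 570 ℏ²; θ_min ≈ 18.43°; θ(m_l=3) ≈ 71.57°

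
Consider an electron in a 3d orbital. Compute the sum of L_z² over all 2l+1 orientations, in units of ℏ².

Σ(L_z)² = 10 ℏ²

3d means n = 3, l = 2.
The allowed m_l values are -2, -1, 0, 1, 2.
Σ m_l² = l(l+1)(2l+1)/3 = 2·3·5/3 = 10.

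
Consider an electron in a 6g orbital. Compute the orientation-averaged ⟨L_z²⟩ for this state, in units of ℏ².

⟨L_z²⟩ = 6.667 ℏ²

The 6g subshell has l = 4.
The allowed m_l values are -4, -3, -2, -1, 0, 1, 2, 3, 4.
⟨L_z²⟩ = ℏ²·(Σ m_l²)/(2l+1) = ℏ²·60/9 = 6.667ℏ².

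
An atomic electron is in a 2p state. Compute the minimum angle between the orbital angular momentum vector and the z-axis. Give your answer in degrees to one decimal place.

The 2p subshell has l = 1.
|L| = √(l(l+1)) ℏ = √2 ℏ.
The smallest angle corresponds to the largest L_z, i.e. m_l = l = 1, giving L_z = 1ℏ.
cos θ_min = 1/√2, so θ_min ≈ 45.0°.

θ_min ≈ 45.0°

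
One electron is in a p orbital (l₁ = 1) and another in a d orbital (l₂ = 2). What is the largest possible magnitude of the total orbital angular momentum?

|L_tot|_max = 2√3 ℏ ≈ 3.464ℏ

Angular momentum addition gives L = |l₁ − l₂|, …, l₁ + l₂.
L ∈ {1, 2, 3}.
The largest magnitude corresponds to L = 3: |L_tot| = ℏ√(3·4) = 2√3 ℏ.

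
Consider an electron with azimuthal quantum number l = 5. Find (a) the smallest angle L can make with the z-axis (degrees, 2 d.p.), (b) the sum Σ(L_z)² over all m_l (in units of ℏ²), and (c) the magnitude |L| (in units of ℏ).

θ_min ≈ 24.09°; Σ(L_z)² = 110 ℏ²; |L| = √30 ℏ ≈ 5.477ℏ

cos θ_min = 5/√30, so θ_min ≈ 24.09°.
Σ m_l² = 110, so Σ(L_z)² = 110 ℏ².
|L| = ℏ√(5·6) = √30 ℏ ≈ 5.477ℏ.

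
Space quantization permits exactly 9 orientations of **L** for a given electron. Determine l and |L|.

Since there are 2l+1 = 9 values of m_l, l = 4.
Then |L| = √(l(l+1)) ℏ = 2√5 ℏ.

l = 4, |L| = 2√5 ℏ ≈ 4.472ℏ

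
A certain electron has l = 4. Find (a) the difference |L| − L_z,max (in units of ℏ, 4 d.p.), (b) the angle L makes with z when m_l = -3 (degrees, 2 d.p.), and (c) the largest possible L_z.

|L|−L_z,max ≈ 0.4721ℏ; θ(m_l=-3) ≈ 132.13°; L_z,max = 4ℏ

|L| − L_z,max = (2√5 − 4)ℏ ≈ 0.4721ℏ.
For m_l = -3: cos θ = -3/√20, θ ≈ 132.13°.
L_z,max = lℏ = 4ℏ.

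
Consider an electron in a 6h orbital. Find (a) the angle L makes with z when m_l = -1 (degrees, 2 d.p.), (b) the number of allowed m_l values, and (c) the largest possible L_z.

For 6h, l = 5.
For m_l = -1: cos θ = -1/√30, θ ≈ 100.52°.
There are 2l+1 = 11 values of m_l.
L_z,max = lℏ = 5ℏ.

θ(m_l=-1) ≈ 100.52°; 11 values; L_z,max = 5ℏ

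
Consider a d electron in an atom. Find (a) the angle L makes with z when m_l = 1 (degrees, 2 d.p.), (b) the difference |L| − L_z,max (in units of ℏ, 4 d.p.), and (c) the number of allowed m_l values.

The letter d corresponds to l = 2.
For m_l = 1: cos θ = 1/√6, θ ≈ 65.91°.
|L| − L_z,max = (√6 − 2)ℏ ≈ 0.4495ℏ.
There are 2l+1 = 5 values of m_l.

θ(m_l=1) ≈ 65.91°; |L|−L_z,max ≈ 0.4495ℏ; 5 values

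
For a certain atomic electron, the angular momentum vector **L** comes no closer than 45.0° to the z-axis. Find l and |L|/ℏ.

At minimum angle, m_l = l, so cos θ = l/√(l(l+1)); cos²θ = l/(l+1) = 0.5000.
Solving: l = 1.
Then |L| = ℏ√(1·2) = √2 ℏ.

l = 1, |L| = √2 ℏ ≈ 1.414ℏ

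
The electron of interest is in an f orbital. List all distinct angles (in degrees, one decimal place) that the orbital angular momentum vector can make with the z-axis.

An f state has l = 3.
|L| = √(l(l+1)) ℏ = 2√3 ℏ.
cos θ = m_l/√12 for each m_l ∈ {-3, -2, -1, 0, 1, 2, 3}.

θ ∈ {30.0°, 54.7°, 73.2°, 90.0°, 106.8°, 125.3°, 150.0°}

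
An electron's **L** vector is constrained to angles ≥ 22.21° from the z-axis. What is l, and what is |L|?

l = 6, |L| = √42 ℏ ≈ 6.481ℏ

At minimum angle, m_l = l, so cos θ = l/√(l(l+1)); cos²θ = l/(l+1) = 0.8571.
Thus l = 0.8571/(1 − 0.8571) ≈ 6.
Then |L| = ℏ√(6·7) = √42 ℏ.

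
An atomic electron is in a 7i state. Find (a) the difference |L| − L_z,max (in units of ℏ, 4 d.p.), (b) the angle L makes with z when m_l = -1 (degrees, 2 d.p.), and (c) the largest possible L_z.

The 7i subshell has l = 6.
|L| − L_z,max = (√42 − 6)ℏ ≈ 0.4807ℏ.
For m_l = -1: cos θ = -1/√42, θ ≈ 98.88°.
L_z,max = lℏ = 6ℏ.

|L|−L_z,max ≈ 0.4807ℏ; θ(m_l=-1) ≈ 98.88°; L_z,max = 6ℏ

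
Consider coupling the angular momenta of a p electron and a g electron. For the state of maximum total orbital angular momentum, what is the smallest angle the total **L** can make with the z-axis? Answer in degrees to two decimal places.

L runs from |1 − 4| = 3 to 1 + 4 = 5.
So L can be 3, 4, 5.
The maximum is L = 5, with |L_tot| = ℏ√(5·6) = √30 ℏ.
The minimum angle with z is arccos(5/√30) ≈ 24.09°.

θ_min ≈ 24.09°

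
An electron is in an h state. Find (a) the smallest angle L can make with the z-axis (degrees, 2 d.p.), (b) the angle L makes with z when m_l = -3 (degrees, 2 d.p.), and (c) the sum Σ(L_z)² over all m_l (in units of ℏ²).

An h state has l = 5.
cos θ_min = 5/√30, so θ_min ≈ 24.09°.
For m_l = -3: cos θ = -3/√30, θ ≈ 123.21°.
Σ m_l² = 110, so Σ(L_z)² = 110 ℏ².

θ_min ≈ 24.09°; θ(m_l=-3) ≈ 123.21°; Σ(L_z)² = 110 ℏ²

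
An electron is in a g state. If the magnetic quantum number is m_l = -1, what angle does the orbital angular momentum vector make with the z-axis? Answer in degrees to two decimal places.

For a g orbital, l = 4.
|L| = √(l(l+1)) ℏ = 2√5 ℏ.
L_z = m_l ℏ = −1ℏ.
cos θ = L_z/|L| = -1/√20, so θ ≈ 102.92°.

θ ≈ 102.92°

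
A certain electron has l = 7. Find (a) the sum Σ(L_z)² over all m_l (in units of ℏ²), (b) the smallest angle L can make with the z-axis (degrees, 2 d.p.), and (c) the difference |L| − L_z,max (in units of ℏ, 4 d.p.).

Σ(L_z)² = 280 ℏ²; θ_min ≈ 20.70°; |L|−L_z,max ≈ 0.4833ℏ

Σ m_l² = 280, so Σ(L_z)² = 280 ℏ².
cos θ_min = 7/√56, so θ_min ≈ 20.70°.
|L| − L_z,max = (2√14 − 7)ℏ ≈ 0.4833ℏ.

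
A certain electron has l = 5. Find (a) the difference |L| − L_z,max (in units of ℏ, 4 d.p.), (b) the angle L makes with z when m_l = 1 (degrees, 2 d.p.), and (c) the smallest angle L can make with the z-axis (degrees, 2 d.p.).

|L| − L_z,max = (√30 − 5)ℏ ≈ 0.4772ℏ.
For m_l = 1: cos θ = 1/√30, θ ≈ 79.48°.
cos θ_min = 5/√30, so θ_min ≈ 24.09°.

|L|−L_z,max ≈ 0.4772ℏ; θ(m_l=1) ≈ 79.48°; θ_min ≈ 24.09°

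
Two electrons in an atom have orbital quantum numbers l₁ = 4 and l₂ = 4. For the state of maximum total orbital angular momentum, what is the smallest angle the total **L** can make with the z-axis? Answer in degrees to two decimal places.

The total orbital quantum number L ranges from |l₁ − l₂| to l₁ + l₂ in integer steps.
L ∈ {0, 1, 2, 3, 4, 5, 6, 7, 8}.
The maximum is L = 8, with |L_tot| = ℏ√(8·9) = 6√2 ℏ.
The minimum angle with z is arccos(8/√72) ≈ 19.47°.

θ_min ≈ 19.47°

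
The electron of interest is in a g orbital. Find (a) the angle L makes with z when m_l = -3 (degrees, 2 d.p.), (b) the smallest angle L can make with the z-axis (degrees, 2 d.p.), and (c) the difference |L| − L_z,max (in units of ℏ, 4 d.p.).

A g state has l = 4.
For m_l = -3: cos θ = -3/√20, θ ≈ 132.13°.
cos θ_min = 4/√20, so θ_min ≈ 26.57°.
|L| − L_z,max = (2√5 − 4)ℏ ≈ 0.4721ℏ.

θ(m_l=-3) ≈ 132.13°; θ_min ≈ 26.57°; |L|−L_z,max ≈ 0.4721ℏ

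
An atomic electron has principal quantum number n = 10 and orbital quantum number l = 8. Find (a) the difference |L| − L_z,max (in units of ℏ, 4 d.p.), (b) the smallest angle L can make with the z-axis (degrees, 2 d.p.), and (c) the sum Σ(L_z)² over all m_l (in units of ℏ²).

|L|−L_z,max ≈ 0.4853ℏ; θ_min ≈ 19.47°; Σ(L_z)² = 408 ℏ²

|L| − L_z,max = (6√2 − 8)ℏ ≈ 0.4853ℏ.
cos θ_min = 8/√72, so θ_min ≈ 19.47°.
Σ m_l² = 408, so Σ(L_z)² = 408 ℏ².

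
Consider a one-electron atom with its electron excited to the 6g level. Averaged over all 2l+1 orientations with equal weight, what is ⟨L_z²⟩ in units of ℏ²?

⟨L_z²⟩ = 6.667 ℏ²

The 6g level has l = 4.
m_l runs from −4 to 4, i.e. {-4, -3, -2, -1, 0, 1, 2, 3, 4}.
⟨L_z²⟩ = ℏ²·l(l+1)/3 = 6.667ℏ².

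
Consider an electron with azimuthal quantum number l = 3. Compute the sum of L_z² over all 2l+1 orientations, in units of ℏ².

Σ(L_z)² = 28 ℏ²

The allowed m_l values are -3, -2, -1, 0, 1, 2, 3.
Σ m_l² = l(l+1)(2l+1)/3 = 3·4·7/3 = 28.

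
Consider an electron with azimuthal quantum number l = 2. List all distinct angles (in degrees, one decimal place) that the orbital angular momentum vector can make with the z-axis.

θ ∈ {35.3°, 65.9°, 90.0°, 114.1°, 144.7°}

|L| = ℏ√(l(l+1)) = √6 ℏ.
cos θ = m_l/√6 for each m_l ∈ {-2, -1, 0, 1, 2}.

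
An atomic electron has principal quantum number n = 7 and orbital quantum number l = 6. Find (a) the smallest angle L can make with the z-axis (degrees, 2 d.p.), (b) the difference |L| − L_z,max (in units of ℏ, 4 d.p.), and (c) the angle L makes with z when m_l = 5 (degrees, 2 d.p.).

θ_min ≈ 22.21°; |L|−L_z,max ≈ 0.4807ℏ; θ(m_l=5) ≈ 39.51°

cos θ_min = 6/√42, so θ_min ≈ 22.21°.
|L| − L_z,max = (√42 − 6)ℏ ≈ 0.4807ℏ.
For m_l = 5: cos θ = 5/√42, θ ≈ 39.51°.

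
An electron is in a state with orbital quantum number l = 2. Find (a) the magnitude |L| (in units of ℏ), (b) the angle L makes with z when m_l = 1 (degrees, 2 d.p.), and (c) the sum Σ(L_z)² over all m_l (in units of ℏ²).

|L| = ℏ√(2·3) = √6 ℏ ≈ 2.449ℏ.
For m_l = 1: cos θ = 1/√6, θ ≈ 65.91°.
Σ m_l² = 10, so Σ(L_z)² = 10 ℏ².

|L| = √6 ℏ ≈ 2.449ℏ; θ(m_l=1) ≈ 65.91°; Σ(L_z)² = 10 ℏ²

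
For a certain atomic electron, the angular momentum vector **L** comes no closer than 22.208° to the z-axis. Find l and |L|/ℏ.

l = 6, |L| = √42 ℏ ≈ 6.481ℏ

cos θ_min = l/√(l(l+1)) = √(l/(l+1)), so l/(l+1) = cos²(22.208°) = 0.8571.
l = cos²θ/sin²θ ≈ 6.
Then |L| = ℏ√(6·7) = √42 ℏ.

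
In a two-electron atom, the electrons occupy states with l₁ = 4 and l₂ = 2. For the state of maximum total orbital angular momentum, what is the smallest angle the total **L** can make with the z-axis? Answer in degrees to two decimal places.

θ_min ≈ 22.21°

L runs from |4 − 2| = 2 to 4 + 2 = 6.
So L can be 2, 3, 4, 5, 6.
The maximum is L = 6, with |L_tot| = ℏ√(6·7) = √42 ℏ.
The minimum angle with z is arccos(6/√42) ≈ 22.21°.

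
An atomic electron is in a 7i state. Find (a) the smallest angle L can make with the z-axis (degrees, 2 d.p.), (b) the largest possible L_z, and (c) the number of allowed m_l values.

θ_min ≈ 22.21°; L_z,max = 6ℏ; 13 values

The 7i subshell has l = 6.
cos θ_min = 6/√42, so θ_min ≈ 22.21°.
L_z,max = lℏ = 6ℏ.
There are 2l+1 = 13 values of m_l.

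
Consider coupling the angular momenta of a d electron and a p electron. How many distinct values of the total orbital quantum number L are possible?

3

The total orbital quantum number L ranges from |l₁ − l₂| to l₁ + l₂ in integer steps.
Allowed values: L = 1, 2, 3.
That is 3 values.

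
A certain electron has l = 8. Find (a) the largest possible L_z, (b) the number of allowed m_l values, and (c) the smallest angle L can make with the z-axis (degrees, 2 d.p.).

L_z,max = lℏ = 8ℏ.
There are 2l+1 = 17 values of m_l.
cos θ_min = 8/√72, so θ_min ≈ 19.47°.

L_z,max = 8ℏ; 17 values; θ_min ≈ 19.47°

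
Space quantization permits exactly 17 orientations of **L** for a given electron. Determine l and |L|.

l = 8, |L| = 6√2 ℏ ≈ 8.485ℏ

Since there are 2l+1 = 17 values of m_l, l = 8.
Then |L| = √(l(l+1)) ℏ = 6√2 ℏ.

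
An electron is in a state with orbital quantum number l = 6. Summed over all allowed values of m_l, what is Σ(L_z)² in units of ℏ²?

Σ(L_z)² = 182 ℏ²

The allowed m_l values are -6, -5, -4, -3, -2, -1, 0, 1, 2, 3, 4, 5, 6.
Summing m² from −6 to 6: Σ m_l² = 182.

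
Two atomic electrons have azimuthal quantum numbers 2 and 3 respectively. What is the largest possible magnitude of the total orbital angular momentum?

|L_tot|_max = √30 ℏ ≈ 5.477ℏ

L runs from |2 − 3| = 1 to 2 + 3 = 5.
Allowed values: L = 1, 2, 3, 4, 5.
The largest magnitude corresponds to L = 5: |L_tot| = ℏ√(5·6) = √30 ℏ.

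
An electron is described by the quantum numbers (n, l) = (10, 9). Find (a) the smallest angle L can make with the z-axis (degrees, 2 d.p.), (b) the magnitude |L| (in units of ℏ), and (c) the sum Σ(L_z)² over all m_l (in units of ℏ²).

cos θ_min = 9/√90, so θ_min ≈ 18.43°.
|L| = ℏ√(9·10) = 3√10 ℏ ≈ 9.487ℏ.
Σ m_l² = 570, so Σ(L_z)² = 570 ℏ².

θ_min ≈ 18.43°; |L| = 3√10 ℏ ≈ 9.487ℏ; Σ(L_z)² = 570 ℏ²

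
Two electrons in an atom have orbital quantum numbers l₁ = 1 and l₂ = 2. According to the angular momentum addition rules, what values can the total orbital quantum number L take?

L = 1, 2, 3

Angular momentum addition gives L = |l₁ − l₂|, …, l₁ + l₂.
Allowed values: L = 1, 2, 3.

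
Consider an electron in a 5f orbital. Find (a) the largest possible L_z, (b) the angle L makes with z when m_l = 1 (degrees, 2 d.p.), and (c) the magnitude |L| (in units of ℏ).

For 5f, l = 3.
L_z,max = lℏ = 3ℏ.
For m_l = 1: cos θ = 1/√12, θ ≈ 73.22°.
|L| = ℏ√(3·4) = 2√3 ℏ ≈ 3.464ℏ.

L_z,max = 3ℏ; θ(m_l=1) ≈ 73.22°; |L| = 2√3 ℏ ≈ 3.464ℏ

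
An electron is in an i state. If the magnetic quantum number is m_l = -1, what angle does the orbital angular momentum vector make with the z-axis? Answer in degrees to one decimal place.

An i state has l = 6.
|L| = √(l(l+1)) ℏ = √42 ℏ.
L_z = m_l ℏ = −1ℏ.
cos θ = L_z/|L| = -1/√42, so θ ≈ 98.9°.

θ ≈ 98.9°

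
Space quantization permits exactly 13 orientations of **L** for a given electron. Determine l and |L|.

2l + 1 = 13 ⇒ l = 6.
Then |L| = √(l(l+1)) ℏ = √42 ℏ.

l = 6, |L| = √42 ℏ ≈ 6.481ℏ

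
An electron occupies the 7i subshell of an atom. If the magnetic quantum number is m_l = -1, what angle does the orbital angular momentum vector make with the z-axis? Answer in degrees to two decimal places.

For 7i, l = 6.
|L|² = l(l+1)ℏ² = 42ℏ², so |L| = √42 ℏ.
L_z = m_l ℏ = −1ℏ.
cos θ = L_z/|L| = -1/√42, so θ ≈ 98.88°.

θ ≈ 98.88°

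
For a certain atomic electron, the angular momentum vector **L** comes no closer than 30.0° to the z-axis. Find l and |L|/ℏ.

cos θ_min = l/√(l(l+1)) = √(l/(l+1)), so l/(l+1) = cos²(30.0°) = 0.7500.
Solving: l = 3.
Then |L| = ℏ√(3·4) = 2√3 ℏ.

l = 3, |L| = 2√3 ℏ ≈ 3.464ℏ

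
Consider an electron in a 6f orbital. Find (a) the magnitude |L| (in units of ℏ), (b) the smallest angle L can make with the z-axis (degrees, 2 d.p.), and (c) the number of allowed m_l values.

The 6f subshell has l = 3.
|L| = ℏ√(3·4) = 2√3 ℏ ≈ 3.464ℏ.
cos θ_min = 3/√12, so θ_min ≈ 30.00°.
There are 2l+1 = 7 values of m_l.

|L| = 2√3 ℏ ≈ 3.464ℏ; θ_min ≈ 30.00°; 7 values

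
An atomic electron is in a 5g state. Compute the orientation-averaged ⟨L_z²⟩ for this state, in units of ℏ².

⟨L_z²⟩ = 6.667 ℏ²

5g means n = 5, l = 4.
m_l ∈ {-4, -3, -2, -1, 0, 1, 2, 3, 4}.
⟨L_z²⟩ = ℏ²·(Σ m_l²)/(2l+1) = ℏ²·60/9 = 6.667ℏ².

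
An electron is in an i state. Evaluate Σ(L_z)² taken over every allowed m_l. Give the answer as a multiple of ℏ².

Σ(L_z)² = 182 ℏ²

An i state has l = 6.
m_l runs from −6 to 6, i.e. {-6, -5, -4, -3, -2, -1, 0, 1, 2, 3, 4, 5, 6}.
Σ m_l² = 2·(1 + 4 + 9 + 16 + 25 + 36) = 182.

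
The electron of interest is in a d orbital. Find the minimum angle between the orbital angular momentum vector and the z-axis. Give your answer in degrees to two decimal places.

θ_min ≈ 35.26°

For a d orbital, l = 2.
|L| = ℏ√(l(l+1)) = √6 ℏ.
The smallest angle corresponds to the largest L_z, i.e. m_l = l = 2, giving L_z = 2ℏ.
cos θ_min = 2/√6, so θ_min ≈ 35.26°.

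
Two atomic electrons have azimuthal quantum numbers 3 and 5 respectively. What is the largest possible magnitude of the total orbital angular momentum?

|L_tot|_max = 6√2 ℏ ≈ 8.485ℏ

L runs from |3 − 5| = 2 to 3 + 5 = 8.
Allowed values: L = 2, 3, 4, 5, 6, 7, 8.
The largest magnitude corresponds to L = 8: |L_tot| = ℏ√(8·9) = 6√2 ℏ.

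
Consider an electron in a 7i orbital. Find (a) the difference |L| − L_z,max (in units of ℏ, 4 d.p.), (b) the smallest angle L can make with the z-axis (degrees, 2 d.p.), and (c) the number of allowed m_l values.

For 7i, l = 6.
|L| − L_z,max = (√42 − 6)ℏ ≈ 0.4807ℏ.
cos θ_min = 6/√42, so θ_min ≈ 22.21°.
There are 2l+1 = 13 values of m_l.

|L|−L_z,max ≈ 0.4807ℏ; θ_min ≈ 22.21°; 13 values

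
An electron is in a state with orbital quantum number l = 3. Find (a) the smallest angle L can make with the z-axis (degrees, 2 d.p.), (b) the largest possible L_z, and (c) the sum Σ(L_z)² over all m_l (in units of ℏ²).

cos θ_min = 3/√12, so θ_min ≈ 30.00°.
L_z,max = lℏ = 3ℏ.
Σ m_l² = 28, so Σ(L_z)² = 28 ℏ².

θ_min ≈ 30.00°; L_z,max = 3ℏ; Σ(L_z)² = 28 ℏ²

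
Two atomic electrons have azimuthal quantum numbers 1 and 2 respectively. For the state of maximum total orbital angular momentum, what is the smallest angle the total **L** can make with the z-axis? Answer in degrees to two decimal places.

Angular momentum addition gives L = |l₁ − l₂|, …, l₁ + l₂.
Allowed values: L = 1, 2, 3.
The maximum is L = 3, with |L_tot| = ℏ√(3·4) = 2√3 ℏ.
The minimum angle with z is arccos(3/√12) ≈ 30.00°.

θ_min ≈ 30.00°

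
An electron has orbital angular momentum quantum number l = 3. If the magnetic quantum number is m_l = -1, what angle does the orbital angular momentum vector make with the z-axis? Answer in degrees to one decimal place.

|L|² = l(l+1)ℏ² = 12ℏ², so |L| = 2√3 ℏ.
L_z = m_l ℏ = −1ℏ.
cos θ = L_z/|L| = -1/√12, so θ ≈ 106.8°.

θ ≈ 106.8°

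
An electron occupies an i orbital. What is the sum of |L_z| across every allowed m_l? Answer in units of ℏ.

Σ|L_z| = 42 ℏ

An i state has l = 6.
The allowed m_l values are -6, -5, -4, -3, -2, -1, 0, 1, 2, 3, 4, 5, 6.
Σ|m_l| = l(l+1) = 42.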